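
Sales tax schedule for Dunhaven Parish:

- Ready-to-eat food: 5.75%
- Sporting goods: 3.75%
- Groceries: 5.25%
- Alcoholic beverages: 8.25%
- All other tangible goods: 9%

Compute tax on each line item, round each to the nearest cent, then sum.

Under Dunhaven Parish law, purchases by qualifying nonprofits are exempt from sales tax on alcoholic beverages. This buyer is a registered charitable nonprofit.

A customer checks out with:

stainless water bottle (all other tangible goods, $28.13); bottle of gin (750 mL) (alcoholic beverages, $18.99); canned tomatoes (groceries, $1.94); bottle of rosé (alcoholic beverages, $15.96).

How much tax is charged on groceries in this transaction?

$0.10

Canned tomatoes $1.94: groceries → 5.25% → $0.10
Tax on groceries = $0.10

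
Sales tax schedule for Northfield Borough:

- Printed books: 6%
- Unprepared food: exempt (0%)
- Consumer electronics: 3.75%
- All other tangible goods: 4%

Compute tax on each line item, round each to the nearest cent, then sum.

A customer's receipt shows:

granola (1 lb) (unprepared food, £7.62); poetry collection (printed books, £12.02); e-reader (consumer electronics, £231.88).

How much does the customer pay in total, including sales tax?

£260.94

Granola (1 lb) £7.62: unprepared food → 0% → £0.00
Poetry collection £12.02: printed books → 6% → £0.72
E-reader £231.88: consumer electronics → 3.75% → £8.70
Subtotal = £251.52; tax = £9.42; total due = £260.94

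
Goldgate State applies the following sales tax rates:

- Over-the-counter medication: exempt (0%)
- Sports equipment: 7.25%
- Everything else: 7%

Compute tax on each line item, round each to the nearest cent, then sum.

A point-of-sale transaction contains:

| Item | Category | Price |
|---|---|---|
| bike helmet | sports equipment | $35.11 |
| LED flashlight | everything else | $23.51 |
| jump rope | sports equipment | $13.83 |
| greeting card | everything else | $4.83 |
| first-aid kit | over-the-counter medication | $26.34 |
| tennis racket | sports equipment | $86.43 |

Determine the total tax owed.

Bike helmet $35.11: sports equipment → 7.25% → $2.55
LED flashlight $23.51: everything else → 7% → $1.65
Jump rope $13.83: sports equipment → 7.25% → $1.00
Greeting card $4.83: everything else → 7% → $0.34
First-aid kit $26.34: over-the-counter medication → 0% → $0.00
Tennis racket $86.43: sports equipment → 7.25% → $6.27
Total tax = $2.55 + $1.65 + $1.00 + $0.34 + $6.27 = $11.81

$11.81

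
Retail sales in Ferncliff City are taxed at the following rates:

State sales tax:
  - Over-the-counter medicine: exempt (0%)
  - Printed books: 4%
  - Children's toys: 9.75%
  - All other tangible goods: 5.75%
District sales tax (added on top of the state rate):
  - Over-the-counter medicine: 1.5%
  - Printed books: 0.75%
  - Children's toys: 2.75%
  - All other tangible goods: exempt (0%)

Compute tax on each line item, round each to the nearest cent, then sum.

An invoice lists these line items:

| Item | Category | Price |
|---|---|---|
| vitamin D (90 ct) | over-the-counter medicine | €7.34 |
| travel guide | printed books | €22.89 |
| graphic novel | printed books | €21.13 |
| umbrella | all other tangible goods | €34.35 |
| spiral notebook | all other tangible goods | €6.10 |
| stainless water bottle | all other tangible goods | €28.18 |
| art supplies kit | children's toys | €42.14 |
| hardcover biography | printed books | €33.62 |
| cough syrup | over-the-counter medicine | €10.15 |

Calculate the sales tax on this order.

€13.17

Vitamin D (90 ct) €7.34: over-the-counter medicine → 0% + 1.5% district = 1.5% → €0.11
Travel guide €22.89: printed books → 4% + 0.75% district = 4.75% → €1.09
Graphic novel €21.13: printed books → 4% + 0.75% district = 4.75% → €1.00
Umbrella €34.35: all other tangible goods → 5.75% + 0% district = 5.75% → €1.98
Spiral notebook €6.10: all other tangible goods → 5.75% + 0% district = 5.75% → €0.35
Stainless water bottle €28.18: all other tangible goods → 5.75% + 0% district = 5.75% → €1.62
Art supplies kit €42.14: children's toys → 9.75% + 2.75% district = 12.5% → €5.27
Hardcover biography €33.62: printed books → 4% + 0.75% district = 4.75% → €1.60
Cough syrup €10.15: over-the-counter medicine → 0% + 1.5% district = 1.5% → €0.15
Total tax = €0.11 + €1.09 + €1.00 + €1.98 + €0.35 + €1.62 + €5.27 + €1.60 + €0.15 = €13.17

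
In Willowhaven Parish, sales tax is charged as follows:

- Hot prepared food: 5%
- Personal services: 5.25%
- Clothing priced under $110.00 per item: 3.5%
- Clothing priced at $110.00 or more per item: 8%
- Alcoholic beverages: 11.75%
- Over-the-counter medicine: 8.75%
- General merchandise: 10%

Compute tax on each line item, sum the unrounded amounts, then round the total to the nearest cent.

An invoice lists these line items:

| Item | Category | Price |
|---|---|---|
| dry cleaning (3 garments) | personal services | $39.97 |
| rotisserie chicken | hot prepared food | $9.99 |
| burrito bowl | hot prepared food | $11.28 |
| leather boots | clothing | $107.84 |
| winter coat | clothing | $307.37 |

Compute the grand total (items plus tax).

Dry cleaning (3 garments) $39.97: personal services → 5.25% → $2.098425
Rotisserie chicken $9.99: hot prepared food → 5% → $0.4995
Burrito bowl $11.28: hot prepared food → 5% → $0.564
Leather boots $107.84: clothing, under $110.00 → 3.5% → $3.7744
Winter coat $307.37: clothing, $110.00 or more → 8% → $24.5896
Subtotal = $476.45; unrounded tax = $31.525925 → $31.53; total due = $507.98

$507.98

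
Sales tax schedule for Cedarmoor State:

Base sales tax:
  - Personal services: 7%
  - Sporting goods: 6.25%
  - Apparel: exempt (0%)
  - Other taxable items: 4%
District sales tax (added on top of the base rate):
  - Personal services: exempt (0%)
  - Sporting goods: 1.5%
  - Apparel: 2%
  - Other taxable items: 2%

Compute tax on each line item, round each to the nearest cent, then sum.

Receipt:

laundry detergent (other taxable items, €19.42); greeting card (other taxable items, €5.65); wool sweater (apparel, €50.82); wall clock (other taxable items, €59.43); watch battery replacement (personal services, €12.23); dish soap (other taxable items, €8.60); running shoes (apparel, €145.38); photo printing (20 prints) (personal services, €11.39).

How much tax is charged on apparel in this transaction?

Wool sweater €50.82: apparel → 0% + 2% district = 2% → €1.02
Running shoes €145.38: apparel → 0% + 2% district = 2% → €2.91
Tax on apparel = €1.02 + €2.91 = €3.93

€3.93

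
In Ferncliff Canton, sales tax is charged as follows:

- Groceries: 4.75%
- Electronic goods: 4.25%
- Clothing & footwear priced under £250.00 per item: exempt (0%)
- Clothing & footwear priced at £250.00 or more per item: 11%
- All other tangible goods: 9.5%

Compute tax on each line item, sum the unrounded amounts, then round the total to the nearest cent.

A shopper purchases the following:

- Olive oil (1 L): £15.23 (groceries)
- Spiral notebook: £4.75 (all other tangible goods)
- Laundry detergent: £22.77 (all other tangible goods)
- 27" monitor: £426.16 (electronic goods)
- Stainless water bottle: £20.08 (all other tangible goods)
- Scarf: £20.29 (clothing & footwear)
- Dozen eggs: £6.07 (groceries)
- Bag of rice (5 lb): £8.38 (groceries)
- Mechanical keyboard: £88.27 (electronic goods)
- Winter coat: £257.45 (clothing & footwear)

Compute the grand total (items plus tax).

Olive oil (1 L) £15.23: groceries → 4.75% → £0.723425
Spiral notebook £4.75: all other tangible goods → 9.5% → £0.45125
Laundry detergent £22.77: all other tangible goods → 9.5% → £2.16315
27" monitor £426.16: electronic goods → 4.25% → £18.1118
Stainless water bottle £20.08: all other tangible goods → 9.5% → £1.9076
Scarf £20.29: clothing & footwear, under £250.00 → 0% → £0.00
Dozen eggs £6.07: groceries → 4.75% → £0.288325
Bag of rice (5 lb) £8.38: groceries → 4.75% → £0.39805
Mechanical keyboard £88.27: electronic goods → 4.25% → £3.751475
Winter coat £257.45: clothing & footwear, £250.00 or more → 11% → £28.3195
Subtotal = £869.45; unrounded tax = £56.114575 → £56.11; total due = £925.56

£925.56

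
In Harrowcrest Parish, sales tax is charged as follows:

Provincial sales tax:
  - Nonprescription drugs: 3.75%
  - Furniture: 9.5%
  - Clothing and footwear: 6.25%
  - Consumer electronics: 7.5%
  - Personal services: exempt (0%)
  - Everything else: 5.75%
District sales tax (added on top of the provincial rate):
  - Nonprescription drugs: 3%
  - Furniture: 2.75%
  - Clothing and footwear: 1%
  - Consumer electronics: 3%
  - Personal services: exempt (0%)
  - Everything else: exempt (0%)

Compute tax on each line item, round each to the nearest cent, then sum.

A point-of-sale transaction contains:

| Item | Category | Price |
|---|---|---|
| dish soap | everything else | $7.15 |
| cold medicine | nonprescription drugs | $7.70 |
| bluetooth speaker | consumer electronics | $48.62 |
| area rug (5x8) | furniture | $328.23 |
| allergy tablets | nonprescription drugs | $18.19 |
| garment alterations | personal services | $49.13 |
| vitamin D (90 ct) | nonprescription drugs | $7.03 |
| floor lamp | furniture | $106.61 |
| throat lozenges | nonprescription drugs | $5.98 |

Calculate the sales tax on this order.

$61.41

Dish soap $7.15: everything else → 5.75% + 0% district = 5.75% → $0.41
Cold medicine $7.70: nonprescription drugs → 3.75% + 3% district = 6.75% → $0.52
Bluetooth speaker $48.62: consumer electronics → 7.5% + 3% district = 10.5% → $5.11
Area rug (5x8) $328.23: furniture → 9.5% + 2.75% district = 12.25% → $40.21
Allergy tablets $18.19: nonprescription drugs → 3.75% + 3% district = 6.75% → $1.23
Garment alterations $49.13: personal services → 0% + 0% district = 0% → $0.00
Vitamin D (90 ct) $7.03: nonprescription drugs → 3.75% + 3% district = 6.75% → $0.47
Floor lamp $106.61: furniture → 9.5% + 2.75% district = 12.25% → $13.06
Throat lozenges $5.98: nonprescription drugs → 3.75% + 3% district = 6.75% → $0.40
Total tax = $0.41 + $0.52 + $5.11 + $40.21 + $1.23 + $0.47 + $13.06 + $0.40 = $61.41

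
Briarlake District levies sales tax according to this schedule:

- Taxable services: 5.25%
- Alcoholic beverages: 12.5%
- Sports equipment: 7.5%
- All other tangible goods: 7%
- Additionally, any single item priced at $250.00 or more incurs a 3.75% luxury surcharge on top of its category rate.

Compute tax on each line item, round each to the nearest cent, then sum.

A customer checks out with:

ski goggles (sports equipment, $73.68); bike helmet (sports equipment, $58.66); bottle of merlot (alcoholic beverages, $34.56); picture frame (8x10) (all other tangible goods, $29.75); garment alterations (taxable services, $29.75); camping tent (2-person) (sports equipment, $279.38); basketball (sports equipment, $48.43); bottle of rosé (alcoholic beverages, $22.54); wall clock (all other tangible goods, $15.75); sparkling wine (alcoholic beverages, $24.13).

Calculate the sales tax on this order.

$59.89

Ski goggles $73.68: sports equipment → 7.5% → $5.53
Bike helmet $58.66: sports equipment → 7.5% → $4.40
Bottle of merlot $34.56: alcoholic beverages → 12.5% → $4.32
Picture frame (8x10) $29.75: all other tangible goods → 7% → $2.08
Garment alterations $29.75: taxable services → 5.25% → $1.56
Camping tent (2-person) $279.38: sports equipment → 7.5% + 3.75% surcharge = 11.25% → $31.43
Basketball $48.43: sports equipment → 7.5% → $3.63
Bottle of rosé $22.54: alcoholic beverages → 12.5% → $2.82
Wall clock $15.75: all other tangible goods → 7% → $1.10
Sparkling wine $24.13: alcoholic beverages → 12.5% → $3.02
Total tax = $5.53 + $4.40 + $4.32 + $2.08 + $1.56 + $31.43 + $3.63 + $2.82 + $1.10 + $3.02 = $59.89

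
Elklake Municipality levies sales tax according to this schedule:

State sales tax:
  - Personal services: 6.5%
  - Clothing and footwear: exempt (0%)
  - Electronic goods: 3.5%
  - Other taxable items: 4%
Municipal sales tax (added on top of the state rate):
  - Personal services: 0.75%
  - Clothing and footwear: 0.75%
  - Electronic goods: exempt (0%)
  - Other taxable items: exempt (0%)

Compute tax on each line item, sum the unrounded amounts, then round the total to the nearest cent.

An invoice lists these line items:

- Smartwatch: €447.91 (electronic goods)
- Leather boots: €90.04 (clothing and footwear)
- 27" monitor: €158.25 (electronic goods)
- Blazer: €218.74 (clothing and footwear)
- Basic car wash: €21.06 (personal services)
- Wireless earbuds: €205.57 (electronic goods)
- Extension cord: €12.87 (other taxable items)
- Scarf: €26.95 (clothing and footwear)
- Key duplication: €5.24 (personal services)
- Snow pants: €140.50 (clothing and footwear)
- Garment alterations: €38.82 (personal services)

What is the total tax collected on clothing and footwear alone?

€3.57

Leather boots €90.04: clothing and footwear → 0% + 0.75% municipal = 0.75% → €0.6753
Blazer €218.74: clothing and footwear → 0% + 0.75% municipal = 0.75% → €1.64055
Scarf €26.95: clothing and footwear → 0% + 0.75% municipal = 0.75% → €0.202125
Snow pants €140.50: clothing and footwear → 0% + 0.75% municipal = 0.75% → €1.05375
Tax on clothing and footwear: unrounded sum = €3.571725 → €3.57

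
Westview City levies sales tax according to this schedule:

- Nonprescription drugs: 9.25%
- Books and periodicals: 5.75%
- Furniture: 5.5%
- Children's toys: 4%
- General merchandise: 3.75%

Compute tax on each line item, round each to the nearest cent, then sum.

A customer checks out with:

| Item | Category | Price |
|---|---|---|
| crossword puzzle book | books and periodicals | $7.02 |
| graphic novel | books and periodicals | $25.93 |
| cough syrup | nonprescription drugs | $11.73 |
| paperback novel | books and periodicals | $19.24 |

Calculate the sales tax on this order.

Crossword puzzle book $7.02: books and periodicals → 5.75% → $0.40
Graphic novel $25.93: books and periodicals → 5.75% → $1.49
Cough syrup $11.73: nonprescription drugs → 9.25% → $1.09
Paperback novel $19.24: books and periodicals → 5.75% → $1.11
Total tax = $0.40 + $1.49 + $1.09 + $1.11 = $4.09

$4.09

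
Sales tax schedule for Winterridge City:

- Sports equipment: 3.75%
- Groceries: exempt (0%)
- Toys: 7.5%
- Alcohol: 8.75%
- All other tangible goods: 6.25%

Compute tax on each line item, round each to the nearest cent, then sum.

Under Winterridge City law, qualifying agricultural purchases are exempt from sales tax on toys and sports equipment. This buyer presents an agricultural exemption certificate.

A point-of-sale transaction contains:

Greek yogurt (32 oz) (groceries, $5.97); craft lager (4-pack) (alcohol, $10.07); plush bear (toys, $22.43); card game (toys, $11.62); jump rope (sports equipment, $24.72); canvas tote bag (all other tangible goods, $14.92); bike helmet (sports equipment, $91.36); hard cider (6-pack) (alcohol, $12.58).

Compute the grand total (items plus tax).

$196.58

Greek yogurt (32 oz) $5.97: groceries → 0% → $0.00
Craft lager (4-pack) $10.07: alcohol → 8.75% → $0.88
Plush bear $22.43: toys, buyer-exempt → 0% → $0.00
Card game $11.62: toys, buyer-exempt → 0% → $0.00
Jump rope $24.72: sports equipment, buyer-exempt → 0% → $0.00
Canvas tote bag $14.92: all other tangible goods → 6.25% → $0.93
Bike helmet $91.36: sports equipment, buyer-exempt → 0% → $0.00
Hard cider (6-pack) $12.58: alcohol → 8.75% → $1.10
Subtotal = $193.67; tax = $2.91; total due = $196.58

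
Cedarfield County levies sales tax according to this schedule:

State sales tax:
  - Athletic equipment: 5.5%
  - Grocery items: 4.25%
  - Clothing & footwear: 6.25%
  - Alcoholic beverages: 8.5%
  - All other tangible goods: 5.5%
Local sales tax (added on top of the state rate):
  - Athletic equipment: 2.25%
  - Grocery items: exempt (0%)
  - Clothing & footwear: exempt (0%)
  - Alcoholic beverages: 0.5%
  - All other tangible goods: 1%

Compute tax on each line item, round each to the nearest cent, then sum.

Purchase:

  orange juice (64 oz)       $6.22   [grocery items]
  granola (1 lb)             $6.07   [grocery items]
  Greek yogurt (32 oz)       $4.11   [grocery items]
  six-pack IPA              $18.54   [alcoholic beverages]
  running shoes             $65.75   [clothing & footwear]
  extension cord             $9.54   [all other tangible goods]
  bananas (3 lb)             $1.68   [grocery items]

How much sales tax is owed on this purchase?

$7.16

Orange juice (64 oz) $6.22: grocery items → 4.25% + 0% local = 4.25% → $0.26
Granola (1 lb) $6.07: grocery items → 4.25% + 0% local = 4.25% → $0.26
Greek yogurt (32 oz) $4.11: grocery items → 4.25% + 0% local = 4.25% → $0.17
Six-pack IPA $18.54: alcoholic beverages → 8.5% + 0.5% local = 9% → $1.67
Running shoes $65.75: clothing & footwear → 6.25% + 0% local = 6.25% → $4.11
Extension cord $9.54: all other tangible goods → 5.5% + 1% local = 6.5% → $0.62
Bananas (3 lb) $1.68: grocery items → 4.25% + 0% local = 4.25% → $0.07
Total tax = $0.26 + $0.26 + $0.17 + $1.67 + $4.11 + $0.62 + $0.07 = $7.16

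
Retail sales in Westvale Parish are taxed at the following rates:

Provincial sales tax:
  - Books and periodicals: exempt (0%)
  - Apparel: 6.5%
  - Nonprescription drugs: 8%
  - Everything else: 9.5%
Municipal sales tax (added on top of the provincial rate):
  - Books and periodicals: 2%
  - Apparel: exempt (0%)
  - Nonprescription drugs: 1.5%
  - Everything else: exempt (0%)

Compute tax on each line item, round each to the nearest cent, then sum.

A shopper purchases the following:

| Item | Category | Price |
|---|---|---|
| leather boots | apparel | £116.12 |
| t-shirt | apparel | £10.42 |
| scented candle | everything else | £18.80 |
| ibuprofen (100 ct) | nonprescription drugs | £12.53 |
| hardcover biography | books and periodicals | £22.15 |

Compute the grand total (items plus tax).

Leather boots £116.12: apparel → 6.5% + 0% municipal = 6.5% → £7.55
T-shirt £10.42: apparel → 6.5% + 0% municipal = 6.5% → £0.68
Scented candle £18.80: everything else → 9.5% + 0% municipal = 9.5% → £1.79
Ibuprofen (100 ct) £12.53: nonprescription drugs → 8% + 1.5% municipal = 9.5% → £1.19
Hardcover biography £22.15: books and periodicals → 0% + 2% municipal = 2% → £0.44
Subtotal = £180.02; tax = £11.65; total due = £191.67

£191.67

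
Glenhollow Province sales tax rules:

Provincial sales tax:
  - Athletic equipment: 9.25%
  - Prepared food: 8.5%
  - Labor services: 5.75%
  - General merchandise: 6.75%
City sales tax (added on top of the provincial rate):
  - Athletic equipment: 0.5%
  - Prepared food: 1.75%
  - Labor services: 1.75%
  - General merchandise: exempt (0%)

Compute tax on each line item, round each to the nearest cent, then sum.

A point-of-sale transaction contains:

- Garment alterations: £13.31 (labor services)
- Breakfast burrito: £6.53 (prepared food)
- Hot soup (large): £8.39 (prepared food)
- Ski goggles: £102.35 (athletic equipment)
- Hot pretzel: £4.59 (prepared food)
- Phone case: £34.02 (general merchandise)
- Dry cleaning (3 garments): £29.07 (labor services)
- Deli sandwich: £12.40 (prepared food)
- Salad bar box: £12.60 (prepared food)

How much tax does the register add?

Garment alterations £13.31: labor services → 5.75% + 1.75% city = 7.5% → £1.00
Breakfast burrito £6.53: prepared food → 8.5% + 1.75% city = 10.25% → £0.67
Hot soup (large) £8.39: prepared food → 8.5% + 1.75% city = 10.25% → £0.86
Ski goggles £102.35: athletic equipment → 9.25% + 0.5% city = 9.75% → £9.98
Hot pretzel £4.59: prepared food → 8.5% + 1.75% city = 10.25% → £0.47
Phone case £34.02: general merchandise → 6.75% + 0% city = 6.75% → £2.30
Dry cleaning (3 garments) £29.07: labor services → 5.75% + 1.75% city = 7.5% → £2.18
Deli sandwich £12.40: prepared food → 8.5% + 1.75% city = 10.25% → £1.27
Salad bar box £12.60: prepared food → 8.5% + 1.75% city = 10.25% → £1.29
Total tax = £1.00 + £0.67 + £0.86 + £9.98 + £0.47 + £2.30 + £2.18 + £1.27 + £1.29 = £20.02

£20.02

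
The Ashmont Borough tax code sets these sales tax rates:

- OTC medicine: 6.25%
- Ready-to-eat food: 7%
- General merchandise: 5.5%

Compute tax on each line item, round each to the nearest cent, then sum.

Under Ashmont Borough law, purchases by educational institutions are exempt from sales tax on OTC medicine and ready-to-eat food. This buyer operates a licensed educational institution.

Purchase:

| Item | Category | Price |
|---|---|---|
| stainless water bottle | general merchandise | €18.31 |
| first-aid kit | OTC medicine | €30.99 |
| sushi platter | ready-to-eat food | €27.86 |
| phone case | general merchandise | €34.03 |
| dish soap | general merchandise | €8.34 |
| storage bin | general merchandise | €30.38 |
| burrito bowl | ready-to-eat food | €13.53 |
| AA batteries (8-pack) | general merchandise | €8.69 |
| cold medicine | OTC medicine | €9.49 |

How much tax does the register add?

Stainless water bottle €18.31: general merchandise → 5.5% → €1.01
First-aid kit €30.99: OTC medicine, buyer-exempt → 0% → €0.00
Sushi platter €27.86: ready-to-eat food, buyer-exempt → 0% → €0.00
Phone case €34.03: general merchandise → 5.5% → €1.87
Dish soap €8.34: general merchandise → 5.5% → €0.46
Storage bin €30.38: general merchandise → 5.5% → €1.67
Burrito bowl €13.53: ready-to-eat food, buyer-exempt → 0% → €0.00
AA batteries (8-pack) €8.69: general merchandise → 5.5% → €0.48
Cold medicine €9.49: OTC medicine, buyer-exempt → 0% → €0.00
Total tax = €1.01 + €1.87 + €0.46 + €1.67 + €0.48 = €5.49

€5.49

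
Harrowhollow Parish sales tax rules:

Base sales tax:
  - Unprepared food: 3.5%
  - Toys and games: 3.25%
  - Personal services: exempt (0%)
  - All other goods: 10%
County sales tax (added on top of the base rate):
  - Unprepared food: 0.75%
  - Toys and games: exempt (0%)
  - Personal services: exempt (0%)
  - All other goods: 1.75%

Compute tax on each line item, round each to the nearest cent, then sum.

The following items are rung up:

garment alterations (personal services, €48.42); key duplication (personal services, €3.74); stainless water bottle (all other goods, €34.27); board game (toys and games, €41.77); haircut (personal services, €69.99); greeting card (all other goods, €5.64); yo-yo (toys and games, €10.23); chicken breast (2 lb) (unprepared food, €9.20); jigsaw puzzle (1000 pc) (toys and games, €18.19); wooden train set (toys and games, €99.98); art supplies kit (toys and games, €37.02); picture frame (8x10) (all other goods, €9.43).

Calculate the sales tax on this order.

€12.92

Garment alterations €48.42: personal services → 0% + 0% county = 0% → €0.00
Key duplication €3.74: personal services → 0% + 0% county = 0% → €0.00
Stainless water bottle €34.27: all other goods → 10% + 1.75% county = 11.75% → €4.03
Board game €41.77: toys and games → 3.25% + 0% county = 3.25% → €1.36
Haircut €69.99: personal services → 0% + 0% county = 0% → €0.00
Greeting card €5.64: all other goods → 10% + 1.75% county = 11.75% → €0.66
Yo-yo €10.23: toys and games → 3.25% + 0% county = 3.25% → €0.33
Chicken breast (2 lb) €9.20: unprepared food → 3.5% + 0.75% county = 4.25% → €0.39
Jigsaw puzzle (1000 pc) €18.19: toys and games → 3.25% + 0% county = 3.25% → €0.59
Wooden train set €99.98: toys and games → 3.25% + 0% county = 3.25% → €3.25
Art supplies kit €37.02: toys and games → 3.25% + 0% county = 3.25% → €1.20
Picture frame (8x10) €9.43: all other goods → 10% + 1.75% county = 11.75% → €1.11
Total tax = €4.03 + €1.36 + €0.66 + €0.33 + €0.39 + €0.59 + €3.25 + €1.20 + €1.11 = €12.92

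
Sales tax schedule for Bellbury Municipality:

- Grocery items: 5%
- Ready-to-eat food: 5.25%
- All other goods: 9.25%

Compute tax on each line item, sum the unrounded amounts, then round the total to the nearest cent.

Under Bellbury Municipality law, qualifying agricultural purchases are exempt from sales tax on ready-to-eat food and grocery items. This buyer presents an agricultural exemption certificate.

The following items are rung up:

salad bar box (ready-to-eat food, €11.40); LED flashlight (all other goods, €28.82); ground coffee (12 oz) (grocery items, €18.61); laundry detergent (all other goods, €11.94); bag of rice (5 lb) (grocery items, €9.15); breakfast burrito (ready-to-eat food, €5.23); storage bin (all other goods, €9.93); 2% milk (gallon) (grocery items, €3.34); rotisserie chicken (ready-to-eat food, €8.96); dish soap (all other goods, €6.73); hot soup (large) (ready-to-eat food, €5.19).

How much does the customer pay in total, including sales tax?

€124.61

Salad bar box €11.40: ready-to-eat food, buyer-exempt → 0% → €0.00
LED flashlight €28.82: all other goods → 9.25% → €2.66585
Ground coffee (12 oz) €18.61: grocery items, buyer-exempt → 0% → €0.00
Laundry detergent €11.94: all other goods → 9.25% → €1.10445
Bag of rice (5 lb) €9.15: grocery items, buyer-exempt → 0% → €0.00
Breakfast burrito €5.23: ready-to-eat food, buyer-exempt → 0% → €0.00
Storage bin €9.93: all other goods → 9.25% → €0.918525
2% milk (gallon) €3.34: grocery items, buyer-exempt → 0% → €0.00
Rotisserie chicken €8.96: ready-to-eat food, buyer-exempt → 0% → €0.00
Dish soap €6.73: all other goods → 9.25% → €0.622525
Hot soup (large) €5.19: ready-to-eat food, buyer-exempt → 0% → €0.00
Subtotal = €119.30; unrounded tax = €5.31135 → €5.31; total due = €124.61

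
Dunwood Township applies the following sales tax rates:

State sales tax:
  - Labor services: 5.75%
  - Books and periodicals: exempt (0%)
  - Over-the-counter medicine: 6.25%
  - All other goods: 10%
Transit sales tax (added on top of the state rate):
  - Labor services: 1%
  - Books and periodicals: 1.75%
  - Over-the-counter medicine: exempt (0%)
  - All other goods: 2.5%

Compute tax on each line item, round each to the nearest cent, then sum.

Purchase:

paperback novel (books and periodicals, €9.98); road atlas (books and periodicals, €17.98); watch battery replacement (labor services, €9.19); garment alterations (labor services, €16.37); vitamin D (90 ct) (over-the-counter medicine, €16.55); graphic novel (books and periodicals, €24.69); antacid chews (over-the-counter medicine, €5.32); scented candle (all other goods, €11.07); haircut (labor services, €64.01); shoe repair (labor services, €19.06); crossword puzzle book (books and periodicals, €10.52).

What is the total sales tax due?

€11.16

Paperback novel €9.98: books and periodicals → 0% + 1.75% transit = 1.75% → €0.17
Road atlas €17.98: books and periodicals → 0% + 1.75% transit = 1.75% → €0.31
Watch battery replacement €9.19: labor services → 5.75% + 1% transit = 6.75% → €0.62
Garment alterations €16.37: labor services → 5.75% + 1% transit = 6.75% → €1.10
Vitamin D (90 ct) €16.55: over-the-counter medicine → 6.25% + 0% transit = 6.25% → €1.03
Graphic novel €24.69: books and periodicals → 0% + 1.75% transit = 1.75% → €0.43
Antacid chews €5.32: over-the-counter medicine → 6.25% + 0% transit = 6.25% → €0.33
Scented candle €11.07: all other goods → 10% + 2.5% transit = 12.5% → €1.38
Haircut €64.01: labor services → 5.75% + 1% transit = 6.75% → €4.32
Shoe repair €19.06: labor services → 5.75% + 1% transit = 6.75% → €1.29
Crossword puzzle book €10.52: books and periodicals → 0% + 1.75% transit = 1.75% → €0.18
Total tax = €0.17 + €0.31 + €0.62 + €1.10 + €1.03 + €0.43 + €0.33 + €1.38 + €4.32 + €1.29 + €0.18 = €11.16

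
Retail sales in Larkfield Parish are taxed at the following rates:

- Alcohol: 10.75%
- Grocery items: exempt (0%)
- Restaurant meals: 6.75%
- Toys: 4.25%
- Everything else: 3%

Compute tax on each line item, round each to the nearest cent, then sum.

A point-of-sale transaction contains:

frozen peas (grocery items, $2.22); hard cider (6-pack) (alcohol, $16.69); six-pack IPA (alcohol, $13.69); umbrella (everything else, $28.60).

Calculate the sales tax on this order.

$4.12

Frozen peas $2.22: grocery items → 0% → $0.00
Hard cider (6-pack) $16.69: alcohol → 10.75% → $1.79
Six-pack IPA $13.69: alcohol → 10.75% → $1.47
Umbrella $28.60: everything else → 3% → $0.86
Total tax = $1.79 + $1.47 + $0.86 = $4.12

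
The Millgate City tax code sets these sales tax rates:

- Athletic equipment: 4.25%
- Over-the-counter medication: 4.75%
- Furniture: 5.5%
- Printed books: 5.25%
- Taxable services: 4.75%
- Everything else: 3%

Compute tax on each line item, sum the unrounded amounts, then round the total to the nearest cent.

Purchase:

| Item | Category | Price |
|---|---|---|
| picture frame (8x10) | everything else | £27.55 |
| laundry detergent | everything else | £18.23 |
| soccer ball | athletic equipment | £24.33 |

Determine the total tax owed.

Picture frame (8x10) £27.55: everything else → 3% → £0.8265
Laundry detergent £18.23: everything else → 3% → £0.5469
Soccer ball £24.33: athletic equipment → 4.25% → £1.034025
Unrounded tax sum = £2.407425 → £2.41

£2.41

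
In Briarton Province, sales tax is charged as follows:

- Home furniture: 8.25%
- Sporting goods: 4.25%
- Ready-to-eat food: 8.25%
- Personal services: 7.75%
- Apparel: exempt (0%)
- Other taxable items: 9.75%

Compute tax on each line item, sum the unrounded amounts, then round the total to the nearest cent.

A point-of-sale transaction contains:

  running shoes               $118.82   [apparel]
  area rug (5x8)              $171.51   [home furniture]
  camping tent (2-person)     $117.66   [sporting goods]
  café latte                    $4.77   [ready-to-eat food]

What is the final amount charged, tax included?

Running shoes $118.82: apparel → 0% → $0.00
Area rug (5x8) $171.51: home furniture → 8.25% → $14.149575
Camping tent (2-person) $117.66: sporting goods → 4.25% → $5.00055
Café latte $4.77: ready-to-eat food → 8.25% → $0.393525
Subtotal = $412.76; unrounded tax = $19.54365 → $19.54; total due = $432.30

$432.30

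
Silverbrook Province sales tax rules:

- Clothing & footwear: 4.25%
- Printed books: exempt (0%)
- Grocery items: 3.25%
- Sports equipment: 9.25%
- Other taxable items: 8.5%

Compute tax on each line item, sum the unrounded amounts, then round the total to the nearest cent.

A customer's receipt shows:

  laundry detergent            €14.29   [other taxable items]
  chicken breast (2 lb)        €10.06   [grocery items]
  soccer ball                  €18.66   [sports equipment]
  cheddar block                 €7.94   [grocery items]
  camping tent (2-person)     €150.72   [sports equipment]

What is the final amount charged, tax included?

€219.14

Laundry detergent €14.29: other taxable items → 8.5% → €1.21465
Chicken breast (2 lb) €10.06: grocery items → 3.25% → €0.32695
Soccer ball €18.66: sports equipment → 9.25% → €1.72605
Cheddar block €7.94: grocery items → 3.25% → €0.25805
Camping tent (2-person) €150.72: sports equipment → 9.25% → €13.9416
Subtotal = €201.67; unrounded tax = €17.4673 → €17.47; total due = €219.14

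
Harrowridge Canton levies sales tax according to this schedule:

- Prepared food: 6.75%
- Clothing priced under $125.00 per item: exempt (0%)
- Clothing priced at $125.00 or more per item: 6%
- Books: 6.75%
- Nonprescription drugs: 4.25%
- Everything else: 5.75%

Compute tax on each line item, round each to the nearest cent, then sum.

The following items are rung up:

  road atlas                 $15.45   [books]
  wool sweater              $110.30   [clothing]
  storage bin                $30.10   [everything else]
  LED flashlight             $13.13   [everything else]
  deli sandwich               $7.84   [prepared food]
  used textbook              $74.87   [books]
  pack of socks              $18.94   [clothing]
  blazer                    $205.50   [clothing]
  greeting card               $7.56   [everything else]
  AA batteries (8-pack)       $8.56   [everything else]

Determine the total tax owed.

Road atlas $15.45: books → 6.75% → $1.04
Wool sweater $110.30: clothing, under $125.00 → 0% → $0.00
Storage bin $30.10: everything else → 5.75% → $1.73
LED flashlight $13.13: everything else → 5.75% → $0.75
Deli sandwich $7.84: prepared food → 6.75% → $0.53
Used textbook $74.87: books → 6.75% → $5.05
Pack of socks $18.94: clothing, under $125.00 → 0% → $0.00
Blazer $205.50: clothing, $125.00 or more → 6% → $12.33
Greeting card $7.56: everything else → 5.75% → $0.43
AA batteries (8-pack) $8.56: everything else → 5.75% → $0.49
Total tax = $1.04 + $1.73 + $0.75 + $0.53 + $5.05 + $12.33 + $0.43 + $0.49 = $22.35

$22.35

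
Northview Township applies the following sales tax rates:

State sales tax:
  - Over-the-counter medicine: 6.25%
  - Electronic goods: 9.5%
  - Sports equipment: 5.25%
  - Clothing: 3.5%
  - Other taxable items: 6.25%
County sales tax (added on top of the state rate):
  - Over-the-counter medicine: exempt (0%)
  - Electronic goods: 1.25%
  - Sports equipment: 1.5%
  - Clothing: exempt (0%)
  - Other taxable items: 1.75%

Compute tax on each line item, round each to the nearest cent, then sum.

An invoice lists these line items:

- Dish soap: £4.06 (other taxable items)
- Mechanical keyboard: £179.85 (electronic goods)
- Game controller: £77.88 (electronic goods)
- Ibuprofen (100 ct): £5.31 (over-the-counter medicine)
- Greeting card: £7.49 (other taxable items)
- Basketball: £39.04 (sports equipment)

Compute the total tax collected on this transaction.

£31.59

Dish soap £4.06: other taxable items → 6.25% + 1.75% county = 8% → £0.32
Mechanical keyboard £179.85: electronic goods → 9.5% + 1.25% county = 10.75% → £19.33
Game controller £77.88: electronic goods → 9.5% + 1.25% county = 10.75% → £8.37
Ibuprofen (100 ct) £5.31: over-the-counter medicine → 6.25% + 0% county = 6.25% → £0.33
Greeting card £7.49: other taxable items → 6.25% + 1.75% county = 8% → £0.60
Basketball £39.04: sports equipment → 5.25% + 1.5% county = 6.75% → £2.64
Total tax = £0.32 + £19.33 + £8.37 + £0.33 + £0.60 + £2.64 = £31.59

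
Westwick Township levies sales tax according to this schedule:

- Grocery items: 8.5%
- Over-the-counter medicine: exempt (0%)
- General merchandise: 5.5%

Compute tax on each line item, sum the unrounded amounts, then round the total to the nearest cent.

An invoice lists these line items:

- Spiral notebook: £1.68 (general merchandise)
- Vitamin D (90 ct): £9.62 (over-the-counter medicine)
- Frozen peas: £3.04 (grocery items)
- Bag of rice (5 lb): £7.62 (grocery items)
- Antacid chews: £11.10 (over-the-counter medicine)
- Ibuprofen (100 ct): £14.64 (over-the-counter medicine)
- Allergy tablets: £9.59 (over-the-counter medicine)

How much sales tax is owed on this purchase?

£1.00

Spiral notebook £1.68: general merchandise → 5.5% → £0.0924
Vitamin D (90 ct) £9.62: over-the-counter medicine → 0% → £0.00
Frozen peas £3.04: grocery items → 8.5% → £0.2584
Bag of rice (5 lb) £7.62: grocery items → 8.5% → £0.6477
Antacid chews £11.10: over-the-counter medicine → 0% → £0.00
Ibuprofen (100 ct) £14.64: over-the-counter medicine → 0% → £0.00
Allergy tablets £9.59: over-the-counter medicine → 0% → £0.00
Unrounded tax sum = £0.9985 → £1.00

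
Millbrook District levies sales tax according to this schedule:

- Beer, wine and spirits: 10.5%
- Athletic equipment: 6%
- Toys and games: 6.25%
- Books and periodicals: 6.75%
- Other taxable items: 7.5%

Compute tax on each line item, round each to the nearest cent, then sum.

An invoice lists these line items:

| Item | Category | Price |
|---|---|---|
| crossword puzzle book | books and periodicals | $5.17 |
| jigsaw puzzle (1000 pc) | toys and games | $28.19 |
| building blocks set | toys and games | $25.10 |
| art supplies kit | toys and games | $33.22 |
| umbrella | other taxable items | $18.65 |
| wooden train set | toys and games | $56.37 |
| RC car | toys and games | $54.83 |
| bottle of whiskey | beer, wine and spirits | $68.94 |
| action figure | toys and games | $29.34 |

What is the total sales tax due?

$23.18

Crossword puzzle book $5.17: books and periodicals → 6.75% → $0.35
Jigsaw puzzle (1000 pc) $28.19: toys and games → 6.25% → $1.76
Building blocks set $25.10: toys and games → 6.25% → $1.57
Art supplies kit $33.22: toys and games → 6.25% → $2.08
Umbrella $18.65: other taxable items → 7.5% → $1.40
Wooden train set $56.37: toys and games → 6.25% → $3.52
RC car $54.83: toys and games → 6.25% → $3.43
Bottle of whiskey $68.94: beer, wine and spirits → 10.5% → $7.24
Action figure $29.34: toys and games → 6.25% → $1.83
Total tax = $0.35 + $1.76 + $1.57 + $2.08 + $1.40 + $3.52 + $3.43 + $7.24 + $1.83 = $23.18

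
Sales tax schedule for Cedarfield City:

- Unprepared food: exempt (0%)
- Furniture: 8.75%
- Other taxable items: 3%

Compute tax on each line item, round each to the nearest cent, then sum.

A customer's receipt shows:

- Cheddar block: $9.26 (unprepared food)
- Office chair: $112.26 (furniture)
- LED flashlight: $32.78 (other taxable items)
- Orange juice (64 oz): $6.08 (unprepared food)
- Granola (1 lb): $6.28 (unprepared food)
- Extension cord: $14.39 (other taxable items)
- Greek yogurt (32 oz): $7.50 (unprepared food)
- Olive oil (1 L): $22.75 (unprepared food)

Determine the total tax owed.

$11.23

Cheddar block $9.26: unprepared food → 0% → $0.00
Office chair $112.26: furniture → 8.75% → $9.82
LED flashlight $32.78: other taxable items → 3% → $0.98
Orange juice (64 oz) $6.08: unprepared food → 0% → $0.00
Granola (1 lb) $6.28: unprepared food → 0% → $0.00
Extension cord $14.39: other taxable items → 3% → $0.43
Greek yogurt (32 oz) $7.50: unprepared food → 0% → $0.00
Olive oil (1 L) $22.75: unprepared food → 0% → $0.00
Total tax = $9.82 + $0.98 + $0.43 = $11.23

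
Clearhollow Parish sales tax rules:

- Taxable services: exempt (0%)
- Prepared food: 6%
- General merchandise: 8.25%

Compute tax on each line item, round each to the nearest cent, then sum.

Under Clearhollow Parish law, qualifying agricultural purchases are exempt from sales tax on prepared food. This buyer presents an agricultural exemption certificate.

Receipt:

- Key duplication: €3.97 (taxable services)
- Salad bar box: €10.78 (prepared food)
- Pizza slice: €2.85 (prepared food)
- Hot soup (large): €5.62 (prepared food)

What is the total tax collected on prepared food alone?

Salad bar box €10.78: prepared food, buyer-exempt → 0% → €0.00
Pizza slice €2.85: prepared food, buyer-exempt → 0% → €0.00
Hot soup (large) €5.62: prepared food, buyer-exempt → 0% → €0.00
Tax on prepared food = €0.00 + €0.00 + €0.00 = €0.00

€0.00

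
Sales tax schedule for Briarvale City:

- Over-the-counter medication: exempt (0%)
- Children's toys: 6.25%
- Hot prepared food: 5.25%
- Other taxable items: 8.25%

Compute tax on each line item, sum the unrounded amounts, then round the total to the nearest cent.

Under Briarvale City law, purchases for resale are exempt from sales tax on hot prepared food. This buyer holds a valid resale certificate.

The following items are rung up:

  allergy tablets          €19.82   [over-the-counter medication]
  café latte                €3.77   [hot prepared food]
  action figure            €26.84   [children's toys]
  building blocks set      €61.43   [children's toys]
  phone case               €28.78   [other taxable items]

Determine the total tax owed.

Allergy tablets €19.82: over-the-counter medication → 0% → €0.00
Café latte €3.77: hot prepared food, buyer-exempt → 0% → €0.00
Action figure €26.84: children's toys → 6.25% → €1.6775
Building blocks set €61.43: children's toys → 6.25% → €3.839375
Phone case €28.78: other taxable items → 8.25% → €2.37435
Unrounded tax sum = €7.891225 → €7.89

€7.89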